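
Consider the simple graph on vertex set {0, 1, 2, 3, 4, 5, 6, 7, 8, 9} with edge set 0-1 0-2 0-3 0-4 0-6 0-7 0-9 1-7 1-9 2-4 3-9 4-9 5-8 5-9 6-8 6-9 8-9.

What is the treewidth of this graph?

A width-2 tree decomposition is:
Bags: B1 = {0, 4, 9}  B2 = {0, 6, 9}  B3 = {6, 8, 9}  B4 = {0, 2, 4}  B5 = {0, 1, 9}  B6 = {5, 8, 9}  B7 = {0, 1, 7}  B8 = {0, 3, 9}
Tree: B1–B2, B2–B3, B1–B4, B2–B5, B3–B6, B5–B7, B2–B8
Every bag has size at most 3, so the width is 3 − 1 = 2 and tw(G) ≤ 2. On the other hand G contains the 3-clique {0, 1, 9}. A clique must lie in a single bag of any decomposition, so no decomposition can have width below 2. The upper and lower bounds meet at 2, so that is the treewidth.

2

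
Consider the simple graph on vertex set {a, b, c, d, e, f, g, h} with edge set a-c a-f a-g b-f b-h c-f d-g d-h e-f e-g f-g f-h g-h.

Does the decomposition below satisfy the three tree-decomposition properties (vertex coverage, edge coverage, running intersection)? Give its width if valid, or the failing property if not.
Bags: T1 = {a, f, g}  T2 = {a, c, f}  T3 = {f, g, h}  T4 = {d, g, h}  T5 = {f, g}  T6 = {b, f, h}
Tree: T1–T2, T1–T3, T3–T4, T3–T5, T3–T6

No — vertex e appears in no bag.

A tree decomposition must satisfy three properties: every vertex lies in some bag; for every edge, both endpoints lie together in some bag; and for every vertex, the bags containing it form a connected subtree. Here vertex e appears in no bag, so the decomposition is invalid.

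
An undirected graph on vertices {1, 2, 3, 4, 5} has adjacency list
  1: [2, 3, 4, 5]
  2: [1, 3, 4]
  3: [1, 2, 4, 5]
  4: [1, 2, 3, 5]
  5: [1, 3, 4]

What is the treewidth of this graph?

3

A width-3 tree decomposition is:
Bags: B1 = {1, 3, 4, 5}  B2 = {1, 2, 3, 4}
Tree: B1–B2
Every bag has size at most 4, so the width is 4 − 1 = 3 and tw(G) ≤ 3. On the other hand G contains the 4-clique {1, 2, 3, 4}. A clique must lie in a single bag of any decomposition, so no decomposition can have width below 3. Therefore the treewidth is 3.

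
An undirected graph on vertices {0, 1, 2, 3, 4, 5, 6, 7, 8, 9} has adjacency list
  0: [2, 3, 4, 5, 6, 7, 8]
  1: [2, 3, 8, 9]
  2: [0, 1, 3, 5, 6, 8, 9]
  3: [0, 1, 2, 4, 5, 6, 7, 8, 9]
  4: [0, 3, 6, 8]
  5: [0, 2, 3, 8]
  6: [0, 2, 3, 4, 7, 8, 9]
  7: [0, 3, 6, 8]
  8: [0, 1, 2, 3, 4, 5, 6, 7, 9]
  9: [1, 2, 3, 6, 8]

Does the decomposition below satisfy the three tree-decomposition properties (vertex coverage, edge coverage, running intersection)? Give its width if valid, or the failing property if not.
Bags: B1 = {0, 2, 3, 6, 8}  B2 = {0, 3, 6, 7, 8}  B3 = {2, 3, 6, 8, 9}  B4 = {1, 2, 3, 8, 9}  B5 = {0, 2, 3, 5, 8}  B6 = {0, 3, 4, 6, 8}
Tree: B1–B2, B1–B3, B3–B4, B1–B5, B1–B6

Every vertex of G appears in some bag (union = {0, 1, 2, 3, 4, 5, 6, 7, 8, 9}); every edge is covered by a bag; and for each vertex v the set of bags containing v is connected in the bag tree. The decomposition is therefore valid. The largest bag has 5 vertices, so the width is 4.

Yes; width 4.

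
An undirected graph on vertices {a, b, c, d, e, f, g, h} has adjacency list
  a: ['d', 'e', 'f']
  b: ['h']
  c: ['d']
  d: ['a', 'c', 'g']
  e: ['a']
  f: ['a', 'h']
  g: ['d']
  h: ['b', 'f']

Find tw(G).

A width-1 tree decomposition is:
Bags: B1 = {a, f}  B2 = {a, d}  B3 = {f, h}  B4 = {b, h}  B5 = {c, d}  B6 = {d, g}  B7 = {a, e}
Tree: B1–B2, B1–B3, B3–B4, B2–B5, B2–B6, B2–B7
Each bag holds 2 vertices, so the decomposition has width 1, which upper-bounds the treewidth. Any graph with an edge has treewidth ≥ 1, and G has the edge f–a. Combining the bounds, tw(G) = 1.

1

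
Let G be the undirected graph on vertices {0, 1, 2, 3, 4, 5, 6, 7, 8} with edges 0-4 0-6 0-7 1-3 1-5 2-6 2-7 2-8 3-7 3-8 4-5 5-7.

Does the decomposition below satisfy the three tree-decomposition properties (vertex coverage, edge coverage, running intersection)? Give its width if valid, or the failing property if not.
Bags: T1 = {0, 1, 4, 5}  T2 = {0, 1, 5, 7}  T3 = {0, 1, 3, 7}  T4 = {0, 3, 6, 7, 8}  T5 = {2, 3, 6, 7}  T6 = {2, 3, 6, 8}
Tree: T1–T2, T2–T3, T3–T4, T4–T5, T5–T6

A tree decomposition must satisfy three properties: every vertex lies in some bag; for every edge, both endpoints lie together in some bag; and for every vertex, the bags containing it form a connected subtree. Here bags containing vertex 8 are not connected in the tree, so the decomposition is invalid.

No — bags containing vertex 8 are not connected in the tree.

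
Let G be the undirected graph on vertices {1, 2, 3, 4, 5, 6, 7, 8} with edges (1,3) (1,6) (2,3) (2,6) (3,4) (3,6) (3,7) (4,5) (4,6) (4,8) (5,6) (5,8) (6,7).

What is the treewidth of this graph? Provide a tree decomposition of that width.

Each bag holds 3 vertices, so the decomposition has width 2, which upper-bounds the treewidth. Conversely, {4, 5, 8} is a clique of size 3, and the vertices of any clique must share a bag in every tree decomposition; so some bag has ≥ 3 vertices and tw(G) ≥ 2. Combining the bounds, tw(G) = 2.

Treewidth 2.
One such decomposition:
Bags: B1 = {4, 5, 8}  B2 = {4, 5, 6}  B3 = {3, 4, 6}  B4 = {2, 3, 6}  B5 = {1, 3, 6}  B6 = {3, 6, 7}
Tree: B1–B2, B2–B3, B3–B4, B4–B5, B5–B6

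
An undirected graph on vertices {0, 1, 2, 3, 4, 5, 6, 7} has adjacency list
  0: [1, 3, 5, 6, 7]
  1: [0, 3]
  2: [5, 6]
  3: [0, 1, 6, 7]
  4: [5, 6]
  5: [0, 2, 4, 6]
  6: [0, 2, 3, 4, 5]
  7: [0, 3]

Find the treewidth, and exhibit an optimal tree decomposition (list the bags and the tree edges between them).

The largest bag has 3 vertices, giving width 2; this decomposition certifies tw(G) ≤ 2. On the other hand G contains the 3-clique {0, 1, 3}. A clique must lie in a single bag of any decomposition, so no decomposition can have width below 2. Combining the bounds, tw(G) = 2.

Treewidth 2.
Bags: B1 = {0, 5, 6}  B2 = {2, 5, 6}  B3 = {0, 3, 6}  B4 = {0, 1, 3}  B5 = {4, 5, 6}  B6 = {0, 3, 7}
Tree: B1–B2, B1–B3, B3–B4, B2–B5, B3–B6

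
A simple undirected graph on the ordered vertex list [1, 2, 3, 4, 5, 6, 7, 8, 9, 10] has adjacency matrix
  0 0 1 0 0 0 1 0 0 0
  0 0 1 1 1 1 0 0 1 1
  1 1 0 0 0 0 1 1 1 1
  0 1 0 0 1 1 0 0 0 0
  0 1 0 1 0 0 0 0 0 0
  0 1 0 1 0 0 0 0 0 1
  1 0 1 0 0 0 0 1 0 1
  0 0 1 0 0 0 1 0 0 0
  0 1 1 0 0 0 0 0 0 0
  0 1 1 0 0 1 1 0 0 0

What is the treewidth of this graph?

A width-2 tree decomposition is:
Bags: B1 = {2, 4, 6}  B2 = {2, 6, 10}  B3 = {2, 3, 10}  B4 = {3, 7, 10}  B5 = {2, 3, 9}  B6 = {1, 3, 7}  B7 = {2, 4, 5}  B8 = {3, 7, 8}
Tree: B1–B2, B2–B3, B3–B4, B3–B5, B4–B6, B1–B7, B6–B8
Every bag has size at most 3, so the width is 3 − 1 = 2 and tw(G) ≤ 2. Conversely, {3, 7, 8} is a clique of size 3, and the vertices of any clique must share a bag in every tree decomposition; so some bag has ≥ 3 vertices and tw(G) ≥ 2. The upper and lower bounds meet at 2, so that is the treewidth.

2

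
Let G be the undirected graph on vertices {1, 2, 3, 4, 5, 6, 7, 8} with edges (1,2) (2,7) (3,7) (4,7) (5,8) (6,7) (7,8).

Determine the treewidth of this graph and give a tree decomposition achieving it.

Every bag has size at most 2, so the width is 2 − 1 = 1 and tw(G) ≤ 1. Any graph with an edge has treewidth ≥ 1, and G has the edge 7–6. Combining the bounds, tw(G) = 1.

Treewidth 1.
One such decomposition:
Bags: B1 = {6, 7}  B2 = {2, 7}  B3 = {7, 8}  B4 = {4, 7}  B5 = {1, 2}  B6 = {3, 7}  B7 = {5, 8}
Tree: B1–B2, B2–B3, B2–B4, B2–B5, B4–B6, B3–B7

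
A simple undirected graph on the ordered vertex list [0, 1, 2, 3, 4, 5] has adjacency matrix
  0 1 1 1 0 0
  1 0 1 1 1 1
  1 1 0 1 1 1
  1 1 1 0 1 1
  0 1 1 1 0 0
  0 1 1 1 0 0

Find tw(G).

A width-3 tree decomposition is:
Bags: B1 = {1, 2, 3, 4}  B2 = {0, 1, 2, 3}  B3 = {1, 2, 3, 5}
Tree: B1–B2, B1–B3
Each bag holds 4 vertices, so the decomposition has width 3, which upper-bounds the treewidth. For the lower bound, the 4 vertices {0, 1, 2, 3} are pairwise adjacent, and any tree decomposition puts a clique entirely inside one bag — forcing width ≥ 3. Combining the bounds, tw(G) = 3.

3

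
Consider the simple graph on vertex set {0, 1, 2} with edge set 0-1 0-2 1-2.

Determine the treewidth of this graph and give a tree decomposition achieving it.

A single bag containing all 3 vertices is trivially a valid decomposition of width 2. For the lower bound, the 3 vertices {0, 1, 2} are pairwise adjacent, and any tree decomposition puts a clique entirely inside one bag — forcing width ≥ 2. Combining the bounds, tw(G) = 2.

Treewidth 2.
One such decomposition:
Bags: B1 = {0, 1, 2}
Tree: (single bag)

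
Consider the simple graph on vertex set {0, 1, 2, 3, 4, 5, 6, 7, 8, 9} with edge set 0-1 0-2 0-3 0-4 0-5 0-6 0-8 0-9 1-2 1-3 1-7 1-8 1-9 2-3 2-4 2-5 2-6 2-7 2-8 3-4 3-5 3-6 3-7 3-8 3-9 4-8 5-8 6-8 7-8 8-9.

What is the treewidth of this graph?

A width-4 tree decomposition is:
Bags: B1 = {0, 1, 2, 3, 8}  B2 = {0, 2, 3, 5, 8}  B3 = {0, 2, 3, 4, 8}  B4 = {1, 2, 3, 7, 8}  B5 = {0, 2, 3, 6, 8}  B6 = {0, 1, 3, 8, 9}
Tree: B1–B2, B2–B3, B1–B4, B2–B5, B1–B6
Each bag holds 5 vertices, so the decomposition has width 4, which upper-bounds the treewidth. Conversely, {0, 1, 3, 8, 9} is a clique of size 5, and the vertices of any clique must share a bag in every tree decomposition; so some bag has ≥ 5 vertices and tw(G) ≥ 4. Therefore the treewidth is 4.

4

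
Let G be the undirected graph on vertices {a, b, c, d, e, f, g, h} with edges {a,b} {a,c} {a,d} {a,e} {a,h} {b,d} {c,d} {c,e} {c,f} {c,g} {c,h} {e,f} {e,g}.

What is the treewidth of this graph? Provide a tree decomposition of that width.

Treewidth 2.
One such decomposition:
Bags: B1 = {a, c, h}  B2 = {a, c, d}  B3 = {a, b, d}  B4 = {a, c, e}  B5 = {c, e, g}  B6 = {c, e, f}
Tree: B1–B2, B2–B3, B2–B4, B4–B5, B4–B6

Every bag has size at most 3, so the width is 3 − 1 = 2 and tw(G) ≤ 2. For the lower bound, the 3 vertices {c, e, g} are pairwise adjacent, and any tree decomposition puts a clique entirely inside one bag — forcing width ≥ 2. Combining the bounds, tw(G) = 2.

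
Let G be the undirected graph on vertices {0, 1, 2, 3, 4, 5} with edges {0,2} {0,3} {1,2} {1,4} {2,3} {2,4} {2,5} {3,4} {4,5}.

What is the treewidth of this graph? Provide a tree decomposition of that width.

Treewidth 2.
One such decomposition:
Bags: B1 = {2, 3, 4}  B2 = {0, 2, 3}  B3 = {2, 4, 5}  B4 = {1, 2, 4}
Tree: B1–B2, B1–B3, B1–B4

Every bag has size at most 3, so the width is 3 − 1 = 2 and tw(G) ≤ 2. Conversely, {0, 2, 3} is a clique of size 3, and the vertices of any clique must share a bag in every tree decomposition; so some bag has ≥ 3 vertices and tw(G) ≥ 2. The upper and lower bounds meet at 2, so that is the treewidth.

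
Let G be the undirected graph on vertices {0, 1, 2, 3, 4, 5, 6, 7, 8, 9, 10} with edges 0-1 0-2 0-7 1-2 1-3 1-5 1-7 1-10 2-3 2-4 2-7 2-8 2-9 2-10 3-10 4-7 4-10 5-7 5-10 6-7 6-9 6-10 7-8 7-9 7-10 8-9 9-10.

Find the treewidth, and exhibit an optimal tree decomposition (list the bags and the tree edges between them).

Every bag has size at most 4, so the width is 4 − 1 = 3 and tw(G) ≤ 3. On the other hand G contains the 4-clique {1, 2, 3, 10}. A clique must lie in a single bag of any decomposition, so no decomposition can have width below 3. Combining the bounds, tw(G) = 3.

Treewidth 3.
One such decomposition:
Bags: B1 = {1, 2, 7, 10}  B2 = {0, 1, 2, 7}  B3 = {2, 7, 9, 10}  B4 = {1, 2, 3, 10}  B5 = {2, 7, 8, 9}  B6 = {2, 4, 7, 10}  B7 = {1, 5, 7, 10}  B8 = {6, 7, 9, 10}
Tree: B1–B2, B1–B3, B1–B4, B3–B5, B3–B6, B1–B7, B3–B8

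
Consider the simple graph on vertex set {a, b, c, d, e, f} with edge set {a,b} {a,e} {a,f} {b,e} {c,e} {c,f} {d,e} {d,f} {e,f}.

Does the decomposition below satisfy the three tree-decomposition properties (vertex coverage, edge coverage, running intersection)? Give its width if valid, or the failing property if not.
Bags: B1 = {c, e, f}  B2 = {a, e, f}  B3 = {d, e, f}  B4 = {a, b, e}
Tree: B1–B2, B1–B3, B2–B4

Vertex coverage: the bags together contain {a, b, c, d, e, f}, the full vertex set. Edge coverage: each edge of G has both endpoints in at least one bag. Running intersection: for every vertex, the bags containing it form a connected subtree. All three properties hold, so this is a valid tree decomposition of width max|bag| − 1 = 2, and hence tw(G) ≤ 2.

Yes; width 2.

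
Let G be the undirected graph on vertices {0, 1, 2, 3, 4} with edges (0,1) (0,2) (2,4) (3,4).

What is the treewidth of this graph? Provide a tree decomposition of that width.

Treewidth 1.
One optimal decomposition is:
Bags: B1 = {3, 4}  B2 = {2, 4}  B3 = {0, 2}  B4 = {0, 1}
Tree: B1–B2, B2–B3, B3–B4

The largest bag has 2 vertices, giving width 1; this decomposition certifies tw(G) ≤ 1. Since G has at least one edge (e.g. 3–4), it is not an edgeless graph, so tw(G) ≥ 1. The upper and lower bounds meet at 1, so that is the treewidth.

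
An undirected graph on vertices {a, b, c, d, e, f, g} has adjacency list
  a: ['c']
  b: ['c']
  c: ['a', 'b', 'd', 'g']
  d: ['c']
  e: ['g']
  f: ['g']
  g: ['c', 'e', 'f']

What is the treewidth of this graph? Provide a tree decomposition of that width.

Each bag holds 2 vertices, so the decomposition has width 1, which upper-bounds the treewidth. Since G has at least one edge (e.g. c–b), it is not an edgeless graph, so tw(G) ≥ 1. Therefore the treewidth is 1.

Treewidth 1.
One such decomposition:
Bags: B1 = {b, c}  B2 = {c, g}  B3 = {f, g}  B4 = {c, d}  B5 = {a, c}  B6 = {e, g}
Tree: B1–B2, B2–B3, B2–B4, B1–B5, B2–B6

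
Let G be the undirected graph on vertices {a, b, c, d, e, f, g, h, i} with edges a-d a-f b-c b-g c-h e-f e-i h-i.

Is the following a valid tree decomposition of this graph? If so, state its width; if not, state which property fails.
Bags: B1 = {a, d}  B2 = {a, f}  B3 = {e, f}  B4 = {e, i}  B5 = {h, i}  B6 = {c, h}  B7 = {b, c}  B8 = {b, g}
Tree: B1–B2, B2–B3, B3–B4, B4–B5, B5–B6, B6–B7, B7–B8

Yes; width 1.

Every vertex of G appears in some bag (union = {a, b, c, d, e, f, g, h, i}); every edge is covered by a bag; and for each vertex v the set of bags containing v is connected in the bag tree. The decomposition is therefore valid. The largest bag has 2 vertices, so the width is 1.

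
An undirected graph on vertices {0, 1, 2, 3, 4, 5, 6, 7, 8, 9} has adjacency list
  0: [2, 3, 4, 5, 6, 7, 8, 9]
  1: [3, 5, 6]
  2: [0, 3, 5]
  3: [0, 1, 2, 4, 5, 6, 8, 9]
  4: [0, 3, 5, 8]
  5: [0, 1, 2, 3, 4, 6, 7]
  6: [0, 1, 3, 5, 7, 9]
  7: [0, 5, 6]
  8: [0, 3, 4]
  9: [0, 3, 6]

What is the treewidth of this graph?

3

A width-3 tree decomposition is:
Bags: B1 = {0, 3, 5, 6}  B2 = {0, 3, 4, 5}  B3 = {1, 3, 5, 6}  B4 = {0, 3, 4, 8}  B5 = {0, 2, 3, 5}  B6 = {0, 5, 6, 7}  B7 = {0, 3, 6, 9}
Tree: B1–B2, B1–B3, B2–B4, B2–B5, B1–B6, B1–B7
The largest bag has 4 vertices, giving width 3; this decomposition certifies tw(G) ≤ 3. Conversely, {0, 3, 4, 8} is a clique of size 4, and the vertices of any clique must share a bag in every tree decomposition; so some bag has ≥ 4 vertices and tw(G) ≥ 3. Hence tw(G) = 3 exactly.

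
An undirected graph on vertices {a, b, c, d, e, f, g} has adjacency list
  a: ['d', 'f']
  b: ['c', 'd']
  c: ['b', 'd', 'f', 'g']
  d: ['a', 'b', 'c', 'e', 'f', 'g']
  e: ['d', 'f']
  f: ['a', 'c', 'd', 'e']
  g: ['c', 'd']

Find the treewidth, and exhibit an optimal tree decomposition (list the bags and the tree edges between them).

Each bag holds 3 vertices, so the decomposition has width 2, which upper-bounds the treewidth. Conversely, {c, d, g} is a clique of size 3, and the vertices of any clique must share a bag in every tree decomposition; so some bag has ≥ 3 vertices and tw(G) ≥ 2. Therefore the treewidth is 2.

Treewidth 2.
One such decomposition:
Bags: B1 = {d, e, f}  B2 = {c, d, f}  B3 = {a, d, f}  B4 = {c, d, g}  B5 = {b, c, d}
Tree: B1–B2, B1–B3, B2–B4, B2–B5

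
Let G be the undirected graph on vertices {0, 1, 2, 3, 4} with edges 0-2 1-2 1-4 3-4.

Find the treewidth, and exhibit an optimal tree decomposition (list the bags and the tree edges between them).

Every bag has size at most 2, so the width is 2 − 1 = 1 and tw(G) ≤ 1. G has an edge, so its treewidth is at least 1. Combining the bounds, tw(G) = 1.

Treewidth 1.
One optimal decomposition is:
Bags: B1 = {0, 2}  B2 = {1, 2}  B3 = {1, 4}  B4 = {3, 4}
Tree: B1–B2, B2–B3, B3–B4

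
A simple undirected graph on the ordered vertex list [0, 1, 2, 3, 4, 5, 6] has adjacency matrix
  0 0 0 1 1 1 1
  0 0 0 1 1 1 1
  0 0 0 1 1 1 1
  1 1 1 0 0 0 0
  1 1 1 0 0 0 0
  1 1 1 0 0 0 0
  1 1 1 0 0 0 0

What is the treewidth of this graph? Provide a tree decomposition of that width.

Treewidth 3.
Bags: B1 = {0, 1, 2, 3}  B2 = {0, 1, 2, 5}  B3 = {0, 1, 2, 6}  B4 = {0, 1, 2, 4}
Tree: B1–B2, B2–B3, B3–B4

Each bag holds 4 vertices, so the decomposition has width 3, which upper-bounds the treewidth. For the lower bound: the 4 vertex sets {1,3}, {2,5}, {0}, {6} are disjoint, each induces a connected subgraph, and every pair is joined by at least one edge of G. Contracting each set to a single vertex therefore yields K_{4} as a minor, and since treewidth is minor-monotone, tw(G) ≥ tw(K_{4}) = 3. Combining the bounds, tw(G) = 3.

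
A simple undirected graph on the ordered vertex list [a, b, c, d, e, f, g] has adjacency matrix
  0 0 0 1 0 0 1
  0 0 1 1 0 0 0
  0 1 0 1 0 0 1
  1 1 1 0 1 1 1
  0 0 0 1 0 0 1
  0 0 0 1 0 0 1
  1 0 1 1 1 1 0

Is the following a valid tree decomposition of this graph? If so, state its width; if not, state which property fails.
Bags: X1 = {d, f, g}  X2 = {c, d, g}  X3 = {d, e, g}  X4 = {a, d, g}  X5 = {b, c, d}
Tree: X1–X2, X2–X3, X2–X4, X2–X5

Checking the three conditions: (i) the bags cover all of {a, b, c, d, e, f, g}; (ii) for each edge, some bag contains both endpoints; (iii) the bags containing any fixed vertex form a subtree. All hold, so the decomposition is valid with width 3 − 1 = 2.

Yes; width 2.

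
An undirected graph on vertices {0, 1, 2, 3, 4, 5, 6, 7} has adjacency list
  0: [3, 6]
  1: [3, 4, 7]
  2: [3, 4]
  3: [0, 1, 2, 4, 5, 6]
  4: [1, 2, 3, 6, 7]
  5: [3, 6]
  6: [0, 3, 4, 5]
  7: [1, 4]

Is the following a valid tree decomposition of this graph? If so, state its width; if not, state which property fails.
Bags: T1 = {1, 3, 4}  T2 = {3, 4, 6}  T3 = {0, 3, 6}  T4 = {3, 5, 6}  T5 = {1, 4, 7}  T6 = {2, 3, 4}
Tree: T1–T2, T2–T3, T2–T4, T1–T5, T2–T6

Checking the three conditions: (i) the bags cover all of {0, 1, 2, 3, 4, 5, 6, 7}; (ii) for each edge, some bag contains both endpoints; (iii) the bags containing any fixed vertex form a subtree. All hold, so the decomposition is valid with width 3 − 1 = 2.

Yes; width 2.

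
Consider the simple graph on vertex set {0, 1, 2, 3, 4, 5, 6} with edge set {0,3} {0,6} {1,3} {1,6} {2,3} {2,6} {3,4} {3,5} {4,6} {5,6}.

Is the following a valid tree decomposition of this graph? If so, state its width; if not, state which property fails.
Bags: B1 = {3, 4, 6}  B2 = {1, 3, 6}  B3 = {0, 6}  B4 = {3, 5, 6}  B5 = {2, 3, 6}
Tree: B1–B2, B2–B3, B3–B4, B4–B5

No — edge (3,0) lies in no bag.

A tree decomposition must satisfy three properties: every vertex lies in some bag; for every edge, both endpoints lie together in some bag; and for every vertex, the bags containing it form a connected subtree. Here edge (3,0) lies in no bag, so the decomposition is invalid.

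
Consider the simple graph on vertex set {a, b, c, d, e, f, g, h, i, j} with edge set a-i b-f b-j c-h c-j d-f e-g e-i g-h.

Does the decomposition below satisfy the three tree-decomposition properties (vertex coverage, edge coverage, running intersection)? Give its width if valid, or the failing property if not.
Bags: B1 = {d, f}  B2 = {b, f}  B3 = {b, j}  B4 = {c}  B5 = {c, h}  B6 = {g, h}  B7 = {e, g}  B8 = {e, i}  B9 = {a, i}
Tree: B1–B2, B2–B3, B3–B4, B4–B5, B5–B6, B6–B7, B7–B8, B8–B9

A tree decomposition must satisfy three properties: every vertex lies in some bag; for every edge, both endpoints lie together in some bag; and for every vertex, the bags containing it form a connected subtree. Here edge (j,c) lies in no bag, so the decomposition is invalid.

No — edge (j,c) lies in no bag.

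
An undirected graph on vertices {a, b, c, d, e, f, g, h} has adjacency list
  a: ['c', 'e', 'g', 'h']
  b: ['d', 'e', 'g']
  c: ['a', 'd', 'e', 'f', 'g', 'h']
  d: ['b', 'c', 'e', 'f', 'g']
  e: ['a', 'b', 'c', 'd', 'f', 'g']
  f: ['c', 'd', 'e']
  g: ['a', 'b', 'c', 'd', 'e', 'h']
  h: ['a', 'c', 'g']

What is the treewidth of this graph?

A width-3 tree decomposition is:
Bags: B1 = {c, d, e, f}  B2 = {c, d, e, g}  B3 = {a, c, e, g}  B4 = {b, d, e, g}  B5 = {a, c, g, h}
Tree: B1–B2, B2–B3, B2–B4, B3–B5
Every bag has size at most 4, so the width is 4 − 1 = 3 and tw(G) ≤ 3. On the other hand G contains the 4-clique {c, d, e, g}. A clique must lie in a single bag of any decomposition, so no decomposition can have width below 3. Therefore the treewidth is 3.

3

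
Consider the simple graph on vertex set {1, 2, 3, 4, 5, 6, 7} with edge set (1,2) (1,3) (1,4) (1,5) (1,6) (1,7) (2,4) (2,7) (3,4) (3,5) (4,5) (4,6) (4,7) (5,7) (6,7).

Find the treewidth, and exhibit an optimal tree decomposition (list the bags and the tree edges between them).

Each bag holds 4 vertices, so the decomposition has width 3, which upper-bounds the treewidth. On the other hand G contains the 4-clique {1, 3, 4, 5}. A clique must lie in a single bag of any decomposition, so no decomposition can have width below 3. The upper and lower bounds meet at 3, so that is the treewidth.

Treewidth 3.
One optimal decomposition is:
Bags: B1 = {1, 4, 5, 7}  B2 = {1, 3, 4, 5}  B3 = {1, 4, 6, 7}  B4 = {1, 2, 4, 7}
Tree: B1–B2, B1–B3, B3–B4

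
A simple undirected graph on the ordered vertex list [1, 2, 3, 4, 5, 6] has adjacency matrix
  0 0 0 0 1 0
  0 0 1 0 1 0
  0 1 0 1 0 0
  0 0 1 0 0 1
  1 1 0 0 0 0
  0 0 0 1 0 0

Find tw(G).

1

A width-1 tree decomposition is:
Bags: B1 = {1, 5}  B2 = {2, 5}  B3 = {2, 3}  B4 = {3, 4}  B5 = {4, 6}
Tree: B1–B2, B2–B3, B3–B4, B4–B5
The largest bag has 2 vertices, giving width 1; this decomposition certifies tw(G) ≤ 1. Since G has at least one edge (e.g. 1–5), it is not an edgeless graph, so tw(G) ≥ 1. Therefore the treewidth is 1.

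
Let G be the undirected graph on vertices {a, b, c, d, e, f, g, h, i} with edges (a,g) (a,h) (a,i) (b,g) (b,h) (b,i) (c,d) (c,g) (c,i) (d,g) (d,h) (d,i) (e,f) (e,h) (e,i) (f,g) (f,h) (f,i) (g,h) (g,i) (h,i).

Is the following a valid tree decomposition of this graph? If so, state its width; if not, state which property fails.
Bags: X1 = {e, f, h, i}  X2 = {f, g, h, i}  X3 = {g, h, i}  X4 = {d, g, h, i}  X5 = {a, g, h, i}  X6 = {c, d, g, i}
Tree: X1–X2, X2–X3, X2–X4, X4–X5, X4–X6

A tree decomposition must satisfy three properties: every vertex lies in some bag; for every edge, both endpoints lie together in some bag; and for every vertex, the bags containing it form a connected subtree. Here vertex b appears in no bag, so the decomposition is invalid.

No — vertex b appears in no bag.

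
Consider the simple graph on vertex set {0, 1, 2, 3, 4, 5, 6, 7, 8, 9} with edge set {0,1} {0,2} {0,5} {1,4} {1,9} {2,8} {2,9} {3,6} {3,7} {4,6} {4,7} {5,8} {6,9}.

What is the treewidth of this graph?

2

A width-2 tree decomposition is:
Bags: B1 = {3, 4, 7}  B2 = {3, 4, 6}  B3 = {1, 4, 6}  B4 = {1, 6, 9}  B5 = {0, 1, 9}  B6 = {0, 2, 9}  B7 = {0, 2, 5}  B8 = {2, 5, 8}
Tree: B1–B2, B2–B3, B3–B4, B4–B5, B5–B6, B6–B7, B7–B8
Each bag holds 3 vertices, so the decomposition has width 2, which upper-bounds the treewidth. For the lower bound, G contains the cycle 7–3–6–4–7, so G is not a forest; only forests have treewidth ≤ 1, hence tw(G) ≥ 2. Combining the bounds, tw(G) = 2.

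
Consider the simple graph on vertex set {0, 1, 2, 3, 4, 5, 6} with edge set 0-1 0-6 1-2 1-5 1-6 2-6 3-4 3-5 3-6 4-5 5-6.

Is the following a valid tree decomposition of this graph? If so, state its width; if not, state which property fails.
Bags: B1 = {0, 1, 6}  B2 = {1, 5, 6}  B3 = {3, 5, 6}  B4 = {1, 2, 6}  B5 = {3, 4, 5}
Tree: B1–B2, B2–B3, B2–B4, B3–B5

Checking the three conditions: (i) the bags cover all of {0, 1, 2, 3, 4, 5, 6}; (ii) for each edge, some bag contains both endpoints; (iii) the bags containing any fixed vertex form a subtree. All hold, so the decomposition is valid with width 3 − 1 = 2.

Yes; width 2.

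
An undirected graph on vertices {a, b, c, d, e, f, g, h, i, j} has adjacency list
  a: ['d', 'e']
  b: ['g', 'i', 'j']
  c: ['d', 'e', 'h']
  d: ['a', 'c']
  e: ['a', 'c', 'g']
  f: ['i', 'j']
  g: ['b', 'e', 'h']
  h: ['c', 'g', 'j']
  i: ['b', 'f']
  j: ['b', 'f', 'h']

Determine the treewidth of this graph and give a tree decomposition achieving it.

Each bag holds 3 vertices, so the decomposition has width 2, which upper-bounds the treewidth. For the lower bound, G contains the cycle a–d–c–e–a, so G is not a forest; only forests have treewidth ≤ 1, hence tw(G) ≥ 2. Combining the bounds, tw(G) = 2.

Treewidth 2.
One optimal decomposition is:
Bags: B1 = {a, d, e}  B2 = {c, d, e}  B3 = {c, e, g}  B4 = {c, g, h}  B5 = {b, g, h}  B6 = {b, h, j}  B7 = {b, i, j}  B8 = {f, i, j}
Tree: B1–B2, B2–B3, B3–B4, B4–B5, B5–B6, B6–B7, B7–B8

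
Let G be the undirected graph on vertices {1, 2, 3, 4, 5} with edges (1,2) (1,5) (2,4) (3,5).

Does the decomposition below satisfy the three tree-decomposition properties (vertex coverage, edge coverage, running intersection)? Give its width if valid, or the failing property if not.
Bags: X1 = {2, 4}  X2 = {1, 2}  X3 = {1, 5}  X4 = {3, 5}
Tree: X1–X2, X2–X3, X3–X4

Yes; width 1.

Vertex coverage: the bags together contain {1, 2, 3, 4, 5}, the full vertex set. Edge coverage: each edge of G has both endpoints in at least one bag. Running intersection: for every vertex, the bags containing it form a connected subtree. All three properties hold, so this is a valid tree decomposition of width max|bag| − 1 = 1, and hence tw(G) ≤ 1.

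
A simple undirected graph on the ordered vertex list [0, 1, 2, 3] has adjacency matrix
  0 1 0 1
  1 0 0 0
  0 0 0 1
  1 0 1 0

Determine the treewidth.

1

A width-1 tree decomposition is:
Bags: B1 = {0, 1}  B2 = {0, 3}  B3 = {2, 3}
Tree: B1–B2, B2–B3
Each bag holds 2 vertices, so the decomposition has width 1, which upper-bounds the treewidth. G has an edge, so its treewidth is at least 1. Combining the bounds, tw(G) = 1.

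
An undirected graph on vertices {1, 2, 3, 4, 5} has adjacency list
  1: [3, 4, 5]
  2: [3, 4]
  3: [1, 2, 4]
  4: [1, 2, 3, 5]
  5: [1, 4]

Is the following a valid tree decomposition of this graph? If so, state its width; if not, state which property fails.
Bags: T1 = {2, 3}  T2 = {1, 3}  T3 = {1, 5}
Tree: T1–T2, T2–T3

A tree decomposition must satisfy three properties: every vertex lies in some bag; for every edge, both endpoints lie together in some bag; and for every vertex, the bags containing it form a connected subtree. Here vertex 4 appears in no bag, so the decomposition is invalid.

No — vertex 4 appears in no bag.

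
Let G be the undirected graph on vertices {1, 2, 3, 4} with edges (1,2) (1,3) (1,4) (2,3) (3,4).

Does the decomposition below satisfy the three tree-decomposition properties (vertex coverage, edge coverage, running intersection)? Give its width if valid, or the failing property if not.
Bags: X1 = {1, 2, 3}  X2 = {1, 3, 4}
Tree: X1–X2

Every vertex of G appears in some bag (union = {1, 2, 3, 4}); every edge is covered by a bag; and for each vertex v the set of bags containing v is connected in the bag tree. The decomposition is therefore valid. The largest bag has 3 vertices, so the width is 2.

Yes; width 2.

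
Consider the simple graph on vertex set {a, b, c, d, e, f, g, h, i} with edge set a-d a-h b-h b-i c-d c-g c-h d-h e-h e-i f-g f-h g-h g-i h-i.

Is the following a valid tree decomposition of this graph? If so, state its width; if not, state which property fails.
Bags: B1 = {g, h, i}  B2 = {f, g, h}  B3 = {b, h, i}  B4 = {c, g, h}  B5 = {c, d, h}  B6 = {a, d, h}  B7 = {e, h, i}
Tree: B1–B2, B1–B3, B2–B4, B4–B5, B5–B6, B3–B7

Yes; width 2.

Vertex coverage: the bags together contain {a, b, c, d, e, f, g, h, i}, the full vertex set. Edge coverage: each edge of G has both endpoints in at least one bag. Running intersection: for every vertex, the bags containing it form a connected subtree. All three properties hold, so this is a valid tree decomposition of width max|bag| − 1 = 2, and hence tw(G) ≤ 2.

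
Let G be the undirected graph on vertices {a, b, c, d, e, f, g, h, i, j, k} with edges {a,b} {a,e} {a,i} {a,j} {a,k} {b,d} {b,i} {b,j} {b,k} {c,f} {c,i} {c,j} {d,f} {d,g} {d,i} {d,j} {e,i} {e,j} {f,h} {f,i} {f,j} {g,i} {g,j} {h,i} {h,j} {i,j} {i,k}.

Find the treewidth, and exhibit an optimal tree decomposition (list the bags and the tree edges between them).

Treewidth 3.
One optimal decomposition is:
Bags: B1 = {d, f, i, j}  B2 = {c, f, i, j}  B3 = {d, g, i, j}  B4 = {b, d, i, j}  B5 = {a, b, i, j}  B6 = {a, e, i, j}  B7 = {a, b, i, k}  B8 = {f, h, i, j}
Tree: B1–B2, B1–B3, B1–B4, B4–B5, B5–B6, B5–B7, B1–B8

Every bag has size at most 4, so the width is 4 − 1 = 3 and tw(G) ≤ 3. Conversely, {d, g, i, j} is a clique of size 4, and the vertices of any clique must share a bag in every tree decomposition; so some bag has ≥ 4 vertices and tw(G) ≥ 3. Therefore the treewidth is 3.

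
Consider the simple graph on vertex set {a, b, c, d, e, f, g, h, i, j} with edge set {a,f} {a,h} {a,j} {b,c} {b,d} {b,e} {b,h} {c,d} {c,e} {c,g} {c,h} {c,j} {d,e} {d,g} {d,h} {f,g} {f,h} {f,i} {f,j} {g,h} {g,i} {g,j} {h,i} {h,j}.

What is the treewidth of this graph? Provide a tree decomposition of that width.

Each bag holds 4 vertices, so the decomposition has width 3, which upper-bounds the treewidth. For the lower bound, the 4 vertices {b, c, d, e} are pairwise adjacent, and any tree decomposition puts a clique entirely inside one bag — forcing width ≥ 3. Combining the bounds, tw(G) = 3.

Treewidth 3.
Bags: B1 = {c, g, h, j}  B2 = {c, d, g, h}  B3 = {f, g, h, j}  B4 = {f, g, h, i}  B5 = {a, f, h, j}  B6 = {b, c, d, h}  B7 = {b, c, d, e}
Tree: B1–B2, B1–B3, B3–B4, B3–B5, B2–B6, B6–B7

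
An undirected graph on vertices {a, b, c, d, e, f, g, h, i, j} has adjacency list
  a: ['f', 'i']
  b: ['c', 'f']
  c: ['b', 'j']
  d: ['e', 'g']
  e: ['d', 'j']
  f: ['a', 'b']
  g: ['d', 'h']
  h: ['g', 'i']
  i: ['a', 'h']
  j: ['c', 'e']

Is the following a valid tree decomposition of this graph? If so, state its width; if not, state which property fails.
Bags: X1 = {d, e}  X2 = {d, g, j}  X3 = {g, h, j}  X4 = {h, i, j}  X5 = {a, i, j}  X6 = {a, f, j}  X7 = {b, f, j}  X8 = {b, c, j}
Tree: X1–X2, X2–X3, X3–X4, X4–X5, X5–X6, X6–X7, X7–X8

A tree decomposition must satisfy three properties: every vertex lies in some bag; for every edge, both endpoints lie together in some bag; and for every vertex, the bags containing it form a connected subtree. Here edge (j,e) lies in no bag, so the decomposition is invalid.

No — edge (j,e) lies in no bag.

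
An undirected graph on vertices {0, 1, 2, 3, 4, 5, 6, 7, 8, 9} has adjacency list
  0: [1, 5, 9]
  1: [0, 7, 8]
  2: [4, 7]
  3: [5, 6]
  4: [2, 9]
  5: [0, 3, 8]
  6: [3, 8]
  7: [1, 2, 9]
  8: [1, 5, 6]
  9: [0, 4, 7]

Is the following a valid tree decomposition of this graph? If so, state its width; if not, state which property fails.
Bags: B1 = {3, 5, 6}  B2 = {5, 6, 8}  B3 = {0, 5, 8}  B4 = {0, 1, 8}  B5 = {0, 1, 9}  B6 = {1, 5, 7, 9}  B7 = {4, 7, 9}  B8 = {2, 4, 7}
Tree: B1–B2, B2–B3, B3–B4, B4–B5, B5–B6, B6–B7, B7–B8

A tree decomposition must satisfy three properties: every vertex lies in some bag; for every edge, both endpoints lie together in some bag; and for every vertex, the bags containing it form a connected subtree. Here bags containing vertex 5 are not connected in the tree, so the decomposition is invalid.

No — bags containing vertex 5 are not connected in the tree.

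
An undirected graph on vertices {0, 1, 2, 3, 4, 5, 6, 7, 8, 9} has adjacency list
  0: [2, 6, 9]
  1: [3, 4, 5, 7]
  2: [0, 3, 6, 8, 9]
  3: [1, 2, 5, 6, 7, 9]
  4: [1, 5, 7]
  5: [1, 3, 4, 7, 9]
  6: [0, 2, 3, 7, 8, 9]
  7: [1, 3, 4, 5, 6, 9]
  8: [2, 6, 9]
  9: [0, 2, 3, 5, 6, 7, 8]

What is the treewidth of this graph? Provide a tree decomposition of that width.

The largest bag has 4 vertices, giving width 3; this decomposition certifies tw(G) ≤ 3. Conversely, {1, 3, 5, 7} is a clique of size 4, and the vertices of any clique must share a bag in every tree decomposition; so some bag has ≥ 4 vertices and tw(G) ≥ 3. Therefore the treewidth is 3.

Treewidth 3.
Bags: B1 = {0, 2, 6, 9}  B2 = {2, 3, 6, 9}  B3 = {2, 6, 8, 9}  B4 = {3, 6, 7, 9}  B5 = {3, 5, 7, 9}  B6 = {1, 3, 5, 7}  B7 = {1, 4, 5, 7}
Tree: B1–B2, B1–B3, B2–B4, B4–B5, B5–B6, B6–B7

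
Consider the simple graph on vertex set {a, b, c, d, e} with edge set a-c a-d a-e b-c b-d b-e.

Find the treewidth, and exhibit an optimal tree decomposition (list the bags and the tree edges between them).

Each bag holds 3 vertices, so the decomposition has width 2, which upper-bounds the treewidth. The edges b–c–a–d–b form a cycle, so G is not a tree and its treewidth is at least 2. Combining the bounds, tw(G) = 2.

Treewidth 2.
One such decomposition:
Bags: B1 = {a, b, c}  B2 = {a, b, d}  B3 = {a, b, e}
Tree: B1–B2, B2–B3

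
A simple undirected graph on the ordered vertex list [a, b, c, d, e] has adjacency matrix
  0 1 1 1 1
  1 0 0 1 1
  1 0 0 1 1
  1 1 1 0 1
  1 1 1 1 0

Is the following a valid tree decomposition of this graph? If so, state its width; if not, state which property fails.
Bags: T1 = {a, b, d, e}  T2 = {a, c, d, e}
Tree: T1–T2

Yes; width 3.

Vertex coverage: the bags together contain {a, b, c, d, e}, the full vertex set. Edge coverage: each edge of G has both endpoints in at least one bag. Running intersection: for every vertex, the bags containing it form a connected subtree. All three properties hold, so this is a valid tree decomposition of width max|bag| − 1 = 3, and hence tw(G) ≤ 3.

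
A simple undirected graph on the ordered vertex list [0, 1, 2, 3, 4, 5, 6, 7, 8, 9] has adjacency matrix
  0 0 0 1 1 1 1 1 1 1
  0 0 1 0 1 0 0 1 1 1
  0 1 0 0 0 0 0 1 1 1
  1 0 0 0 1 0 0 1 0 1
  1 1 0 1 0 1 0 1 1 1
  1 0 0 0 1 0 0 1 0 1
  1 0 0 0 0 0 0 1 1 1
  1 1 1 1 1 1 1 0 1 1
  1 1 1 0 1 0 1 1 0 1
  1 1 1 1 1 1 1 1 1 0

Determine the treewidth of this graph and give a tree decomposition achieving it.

Each bag holds 5 vertices, so the decomposition has width 4, which upper-bounds the treewidth. For the lower bound, the 5 vertices {0, 4, 7, 8, 9} are pairwise adjacent, and any tree decomposition puts a clique entirely inside one bag — forcing width ≥ 4. Combining the bounds, tw(G) = 4.

Treewidth 4.
One such decomposition:
Bags: B1 = {0, 4, 7, 8, 9}  B2 = {0, 6, 7, 8, 9}  B3 = {0, 3, 4, 7, 9}  B4 = {1, 4, 7, 8, 9}  B5 = {1, 2, 7, 8, 9}  B6 = {0, 4, 5, 7, 9}
Tree: B1–B2, B1–B3, B1–B4, B4–B5, B1–B6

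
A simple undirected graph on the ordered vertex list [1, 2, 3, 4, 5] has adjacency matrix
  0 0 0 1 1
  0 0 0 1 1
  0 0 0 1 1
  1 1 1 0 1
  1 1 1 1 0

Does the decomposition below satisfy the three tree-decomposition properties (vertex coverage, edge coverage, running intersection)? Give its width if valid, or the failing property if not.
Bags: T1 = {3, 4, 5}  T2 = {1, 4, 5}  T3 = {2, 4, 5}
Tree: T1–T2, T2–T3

Yes; width 2.

Checking the three conditions: (i) the bags cover all of {1, 2, 3, 4, 5}; (ii) for each edge, some bag contains both endpoints; (iii) the bags containing any fixed vertex form a subtree. All hold, so the decomposition is valid with width 3 − 1 = 2.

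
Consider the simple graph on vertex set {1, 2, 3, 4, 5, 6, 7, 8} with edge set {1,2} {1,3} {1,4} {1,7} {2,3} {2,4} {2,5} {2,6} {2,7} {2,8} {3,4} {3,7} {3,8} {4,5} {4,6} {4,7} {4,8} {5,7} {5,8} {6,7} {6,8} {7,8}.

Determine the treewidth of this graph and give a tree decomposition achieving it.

Every bag has size at most 5, so the width is 5 − 1 = 4 and tw(G) ≤ 4. For the lower bound, the 5 vertices {2, 3, 4, 7, 8} are pairwise adjacent, and any tree decomposition puts a clique entirely inside one bag — forcing width ≥ 4. Hence tw(G) = 4 exactly.

Treewidth 4.
Bags: B1 = {1, 2, 3, 4, 7}  B2 = {2, 3, 4, 7, 8}  B3 = {2, 4, 6, 7, 8}  B4 = {2, 4, 5, 7, 8}
Tree: B1–B2, B2–B3, B3–B4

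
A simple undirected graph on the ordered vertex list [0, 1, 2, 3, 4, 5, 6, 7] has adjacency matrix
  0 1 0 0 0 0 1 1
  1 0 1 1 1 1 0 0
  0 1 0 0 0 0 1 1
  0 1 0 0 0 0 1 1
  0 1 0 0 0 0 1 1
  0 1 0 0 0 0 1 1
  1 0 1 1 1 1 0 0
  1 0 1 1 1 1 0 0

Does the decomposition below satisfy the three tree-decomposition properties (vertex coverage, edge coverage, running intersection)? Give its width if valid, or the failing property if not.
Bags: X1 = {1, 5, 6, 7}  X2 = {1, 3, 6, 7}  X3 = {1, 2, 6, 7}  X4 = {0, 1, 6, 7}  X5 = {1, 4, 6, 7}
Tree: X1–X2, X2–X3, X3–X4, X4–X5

Yes; width 3.

Every vertex of G appears in some bag (union = {0, 1, 2, 3, 4, 5, 6, 7}); every edge is covered by a bag; and for each vertex v the set of bags containing v is connected in the bag tree. The decomposition is therefore valid. The largest bag has 4 vertices, so the width is 3.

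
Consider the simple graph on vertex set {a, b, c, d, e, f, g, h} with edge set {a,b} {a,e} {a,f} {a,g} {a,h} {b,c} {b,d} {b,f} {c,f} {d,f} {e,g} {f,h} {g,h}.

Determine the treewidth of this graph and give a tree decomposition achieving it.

Every bag has size at most 3, so the width is 3 − 1 = 2 and tw(G) ≤ 2. Conversely, {a, e, g} is a clique of size 3, and the vertices of any clique must share a bag in every tree decomposition; so some bag has ≥ 3 vertices and tw(G) ≥ 2. Therefore the treewidth is 2.

Treewidth 2.
One optimal decomposition is:
Bags: B1 = {a, g, h}  B2 = {a, e, g}  B3 = {a, f, h}  B4 = {a, b, f}  B5 = {b, c, f}  B6 = {b, d, f}
Tree: B1–B2, B1–B3, B3–B4, B4–B5, B4–B6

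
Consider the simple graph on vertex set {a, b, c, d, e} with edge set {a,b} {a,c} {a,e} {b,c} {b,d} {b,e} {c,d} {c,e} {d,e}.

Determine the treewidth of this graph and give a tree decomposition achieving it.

Each bag holds 4 vertices, so the decomposition has width 3, which upper-bounds the treewidth. On the other hand G contains the 4-clique {b, c, d, e}. A clique must lie in a single bag of any decomposition, so no decomposition can have width below 3. Therefore the treewidth is 3.

Treewidth 3.
One such decomposition:
Bags: B1 = {a, b, c, e}  B2 = {b, c, d, e}
Tree: B1–B2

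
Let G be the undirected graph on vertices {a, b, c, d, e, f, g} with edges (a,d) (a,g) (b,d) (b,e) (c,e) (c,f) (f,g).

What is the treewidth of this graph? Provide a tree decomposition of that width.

Treewidth 2.
Bags: B1 = {c, e, f}  B2 = {b, e, f}  B3 = {b, d, f}  B4 = {a, d, f}  B5 = {a, f, g}
Tree: B1–B2, B2–B3, B3–B4, B4–B5

Every bag has size at most 3, so the width is 3 − 1 = 2 and tw(G) ≤ 2. Since f–c–e–b–d–a–g–f is a cycle in G, G is not acyclic. Forests are exactly the graphs of treewidth ≤ 1, so tw(G) ≥ 2. Therefore the treewidth is 2.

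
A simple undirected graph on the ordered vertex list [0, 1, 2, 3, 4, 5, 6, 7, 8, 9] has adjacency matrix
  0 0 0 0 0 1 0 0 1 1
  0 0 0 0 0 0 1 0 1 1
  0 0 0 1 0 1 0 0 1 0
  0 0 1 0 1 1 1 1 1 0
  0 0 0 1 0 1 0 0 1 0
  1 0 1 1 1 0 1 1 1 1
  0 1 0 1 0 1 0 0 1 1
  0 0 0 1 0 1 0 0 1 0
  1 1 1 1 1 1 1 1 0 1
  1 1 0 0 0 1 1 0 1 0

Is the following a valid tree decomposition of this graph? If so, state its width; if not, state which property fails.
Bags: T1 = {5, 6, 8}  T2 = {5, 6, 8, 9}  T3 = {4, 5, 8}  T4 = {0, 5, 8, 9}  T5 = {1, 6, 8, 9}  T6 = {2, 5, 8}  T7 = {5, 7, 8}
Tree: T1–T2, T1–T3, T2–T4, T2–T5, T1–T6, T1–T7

No — vertex 3 appears in no bag.

A tree decomposition must satisfy three properties: every vertex lies in some bag; for every edge, both endpoints lie together in some bag; and for every vertex, the bags containing it form a connected subtree. Here vertex 3 appears in no bag, so the decomposition is invalid.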